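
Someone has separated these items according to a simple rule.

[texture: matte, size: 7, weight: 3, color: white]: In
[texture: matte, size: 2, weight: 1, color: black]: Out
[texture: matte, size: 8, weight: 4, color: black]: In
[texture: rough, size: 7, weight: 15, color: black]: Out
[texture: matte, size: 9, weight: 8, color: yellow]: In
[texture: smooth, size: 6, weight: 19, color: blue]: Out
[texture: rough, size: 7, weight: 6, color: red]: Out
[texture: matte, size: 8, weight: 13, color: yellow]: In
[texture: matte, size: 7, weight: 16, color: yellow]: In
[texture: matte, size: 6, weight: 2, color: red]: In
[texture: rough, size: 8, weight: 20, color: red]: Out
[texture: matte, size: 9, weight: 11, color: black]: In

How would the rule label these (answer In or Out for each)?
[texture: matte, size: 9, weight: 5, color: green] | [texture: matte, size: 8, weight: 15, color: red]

In, In

The classifier is using: texture is matte AND size ≥ 6.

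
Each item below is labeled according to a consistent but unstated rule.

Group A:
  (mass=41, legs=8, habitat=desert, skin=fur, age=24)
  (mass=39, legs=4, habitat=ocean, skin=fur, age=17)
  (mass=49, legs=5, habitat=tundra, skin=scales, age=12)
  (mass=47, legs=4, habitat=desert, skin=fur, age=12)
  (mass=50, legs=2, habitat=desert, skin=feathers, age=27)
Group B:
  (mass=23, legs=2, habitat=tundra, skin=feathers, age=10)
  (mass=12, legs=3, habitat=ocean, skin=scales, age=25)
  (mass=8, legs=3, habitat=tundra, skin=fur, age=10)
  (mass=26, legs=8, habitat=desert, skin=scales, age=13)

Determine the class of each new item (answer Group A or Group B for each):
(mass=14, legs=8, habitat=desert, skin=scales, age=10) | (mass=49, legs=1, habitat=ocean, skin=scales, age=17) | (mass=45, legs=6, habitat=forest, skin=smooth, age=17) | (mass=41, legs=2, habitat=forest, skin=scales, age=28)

Group B, Group A, Group A, Group A

The rule appears to be: mass ≥ 39.
(mass=14, legs=8, habitat=desert, skin=scales, age=10): mass = 14 — does not pass, so Group B.
(mass=49, legs=1, habitat=ocean, skin=scales, age=17): mass = 49 — has this property, so Group A.
(mass=45, legs=6, habitat=forest, skin=smooth, age=17): mass = 45 — has this property, so Group A.
(mass=41, legs=2, habitat=forest, skin=scales, age=28): mass = 41 — has this property, so Group A.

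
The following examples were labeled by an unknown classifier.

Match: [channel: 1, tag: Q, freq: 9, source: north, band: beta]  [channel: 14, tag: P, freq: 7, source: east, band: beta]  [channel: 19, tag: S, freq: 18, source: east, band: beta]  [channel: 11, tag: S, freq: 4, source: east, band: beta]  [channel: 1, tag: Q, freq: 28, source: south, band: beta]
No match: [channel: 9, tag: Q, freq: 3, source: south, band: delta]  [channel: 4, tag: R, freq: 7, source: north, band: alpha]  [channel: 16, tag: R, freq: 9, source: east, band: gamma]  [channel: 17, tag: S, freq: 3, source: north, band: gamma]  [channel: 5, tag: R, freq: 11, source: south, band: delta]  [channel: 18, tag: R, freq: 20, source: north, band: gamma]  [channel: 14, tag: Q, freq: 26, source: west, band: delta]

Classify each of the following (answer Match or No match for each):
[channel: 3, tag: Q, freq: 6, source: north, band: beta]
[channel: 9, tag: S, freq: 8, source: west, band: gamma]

A rule that fits every label: band is beta — true of each 'Match' example, false of each 'No match' one.
[channel: 3, tag: Q, freq: 6, source: north, band: beta]: Match (band is beta).
[channel: 9, tag: S, freq: 8, source: west, band: gamma]: No match (band is gamma).

Match, No match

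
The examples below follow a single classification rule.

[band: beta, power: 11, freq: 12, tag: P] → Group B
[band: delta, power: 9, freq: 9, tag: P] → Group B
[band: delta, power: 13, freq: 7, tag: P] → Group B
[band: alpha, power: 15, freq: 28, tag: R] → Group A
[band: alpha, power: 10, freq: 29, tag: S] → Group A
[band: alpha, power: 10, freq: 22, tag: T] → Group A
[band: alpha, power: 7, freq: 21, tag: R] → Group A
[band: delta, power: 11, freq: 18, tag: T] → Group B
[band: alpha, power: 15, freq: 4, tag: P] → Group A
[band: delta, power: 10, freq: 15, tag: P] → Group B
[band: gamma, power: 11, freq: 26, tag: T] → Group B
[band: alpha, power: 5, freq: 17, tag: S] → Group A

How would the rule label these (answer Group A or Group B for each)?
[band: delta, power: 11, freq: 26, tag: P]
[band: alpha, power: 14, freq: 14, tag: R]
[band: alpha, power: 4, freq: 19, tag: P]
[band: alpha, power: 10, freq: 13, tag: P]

Group B, Group A, Group A, Group A

The distinguishing property — band is alpha — holds for all the 'Group A' cases and none of the 'Group B' cases.
[band: delta, power: 11, freq: 26, tag: P] — band is delta, hence Group B. [band: alpha, power: 14, freq: 14, tag: R] — band is alpha, hence Group A. [band: alpha, power: 4, freq: 19, tag: P] — band is alpha, hence Group A. [band: alpha, power: 10, freq: 13, tag: P] — band is alpha, hence Group A.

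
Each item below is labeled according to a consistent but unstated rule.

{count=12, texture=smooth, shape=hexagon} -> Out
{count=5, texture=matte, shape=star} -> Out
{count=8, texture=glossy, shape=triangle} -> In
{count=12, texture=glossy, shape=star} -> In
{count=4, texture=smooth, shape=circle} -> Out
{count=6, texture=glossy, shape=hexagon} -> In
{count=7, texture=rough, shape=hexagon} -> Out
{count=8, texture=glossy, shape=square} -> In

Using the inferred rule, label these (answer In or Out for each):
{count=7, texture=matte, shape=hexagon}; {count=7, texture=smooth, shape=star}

Out, Out

Comparing the two groups points to one rule — texture is glossy.
{count=7, texture=matte, shape=hexagon} → texture is matte → Out.
{count=7, texture=smooth, shape=star} → texture is smooth → Out.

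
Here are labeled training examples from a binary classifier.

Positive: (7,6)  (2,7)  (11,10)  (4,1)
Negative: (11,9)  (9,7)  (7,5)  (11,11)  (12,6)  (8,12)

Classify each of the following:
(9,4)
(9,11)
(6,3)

Positive, Negative, Positive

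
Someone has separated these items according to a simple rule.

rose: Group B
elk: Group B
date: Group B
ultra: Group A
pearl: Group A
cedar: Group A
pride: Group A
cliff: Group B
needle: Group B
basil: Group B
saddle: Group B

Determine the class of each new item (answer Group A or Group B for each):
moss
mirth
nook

Group B, Group A, Group B

The classifier is using: odd length AND contains 'r'.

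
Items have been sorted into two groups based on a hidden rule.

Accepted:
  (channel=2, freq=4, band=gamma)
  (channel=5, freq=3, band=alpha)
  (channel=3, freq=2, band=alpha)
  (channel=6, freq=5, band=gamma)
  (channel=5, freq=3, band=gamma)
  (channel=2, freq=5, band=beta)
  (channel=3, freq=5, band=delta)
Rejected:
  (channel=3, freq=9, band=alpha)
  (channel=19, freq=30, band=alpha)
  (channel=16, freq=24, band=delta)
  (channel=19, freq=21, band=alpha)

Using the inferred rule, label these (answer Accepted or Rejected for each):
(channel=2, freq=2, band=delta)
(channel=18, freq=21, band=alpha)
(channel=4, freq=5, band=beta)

Rule: freq ≤ 5. This holds for each 'Accepted' example and fails for each 'Rejected' one.
Accepted: (channel=2, freq=2, band=delta), since freq = 2. Rejected: (channel=18, freq=21, band=alpha), since freq = 21. Accepted: (channel=4, freq=5, band=beta), since freq = 5.

Accepted, Rejected, Accepted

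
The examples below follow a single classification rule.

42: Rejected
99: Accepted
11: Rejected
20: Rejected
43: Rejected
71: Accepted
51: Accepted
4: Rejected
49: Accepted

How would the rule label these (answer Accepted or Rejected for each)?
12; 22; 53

Rejected, Rejected, Accepted

The pattern is that an item is 'Accepted' exactly when: at least 49.
Rejected: 12, since 12 < 49. Rejected: 22, since 22 < 49. Accepted: 53, since 53 ≥ 49.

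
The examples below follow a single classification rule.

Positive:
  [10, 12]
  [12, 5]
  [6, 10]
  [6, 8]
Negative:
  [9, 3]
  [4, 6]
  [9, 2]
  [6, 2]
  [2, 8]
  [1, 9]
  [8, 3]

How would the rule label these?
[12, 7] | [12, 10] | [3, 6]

All 'Positive' examples share one property — sum ≥ 14 — and every 'Negative' example lacks it.
[12, 7] — 12+7 = 19, hence Positive. [12, 10] — 12+10 = 22, hence Positive. [3, 6] — 3+6 = 9, hence Negative.

Positive, Positive, Negative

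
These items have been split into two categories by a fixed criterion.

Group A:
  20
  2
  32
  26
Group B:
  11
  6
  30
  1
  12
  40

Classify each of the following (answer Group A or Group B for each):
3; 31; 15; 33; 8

Group B, Group B, Group B, Group B, Group A

Checking candidate rules against both groups, what survives is: ≡ 2 (mod 6).
3: Group B (3 mod 6 = 3).
31: Group B (31 mod 6 = 1).
15: Group B (15 mod 6 = 3).
33: Group B (33 mod 6 = 3).
8: Group A (8 mod 6 = 2).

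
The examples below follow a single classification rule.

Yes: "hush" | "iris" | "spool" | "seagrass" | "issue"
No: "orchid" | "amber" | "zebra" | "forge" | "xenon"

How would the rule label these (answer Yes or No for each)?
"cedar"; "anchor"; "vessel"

No, No, Yes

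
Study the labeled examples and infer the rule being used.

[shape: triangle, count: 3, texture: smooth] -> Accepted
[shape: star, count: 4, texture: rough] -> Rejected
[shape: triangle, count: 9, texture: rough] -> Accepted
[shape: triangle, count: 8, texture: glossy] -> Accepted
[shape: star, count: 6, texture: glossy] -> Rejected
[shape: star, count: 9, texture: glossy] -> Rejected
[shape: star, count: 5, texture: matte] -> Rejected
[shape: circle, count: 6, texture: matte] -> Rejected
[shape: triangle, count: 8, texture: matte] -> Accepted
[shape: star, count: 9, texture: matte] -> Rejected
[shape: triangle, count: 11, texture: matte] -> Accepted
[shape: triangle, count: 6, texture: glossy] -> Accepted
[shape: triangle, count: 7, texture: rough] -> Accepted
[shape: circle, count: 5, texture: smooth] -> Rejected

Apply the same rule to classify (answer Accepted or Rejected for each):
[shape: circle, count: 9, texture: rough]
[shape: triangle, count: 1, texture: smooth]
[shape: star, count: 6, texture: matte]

Rejected, Accepted, Rejected

Looking at the examples, the only property every 'Accepted' case has and every 'Rejected' case lacks is: shape is triangle.
Rejected: [shape: circle, count: 9, texture: rough], since shape is circle.
Accepted: [shape: triangle, count: 1, texture: smooth], since shape is triangle.
Rejected: [shape: star, count: 6, texture: matte], since shape is star.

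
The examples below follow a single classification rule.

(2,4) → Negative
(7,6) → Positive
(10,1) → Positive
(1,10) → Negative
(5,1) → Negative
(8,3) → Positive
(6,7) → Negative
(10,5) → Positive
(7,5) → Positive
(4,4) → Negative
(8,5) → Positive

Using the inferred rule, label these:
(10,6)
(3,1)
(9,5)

Positive, Negative, Positive

The simplest hypothesis consistent with all the labels is: first ≥ 7.
(10,6) → first 10 → Positive. (3,1) → first 3 → Negative. (9,5) → first 9 → Positive.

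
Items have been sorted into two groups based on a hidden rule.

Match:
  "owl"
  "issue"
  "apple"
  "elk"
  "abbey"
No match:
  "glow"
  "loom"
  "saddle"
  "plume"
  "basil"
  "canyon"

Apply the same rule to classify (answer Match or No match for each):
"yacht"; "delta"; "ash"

The simplest hypothesis consistent with all the labels is: starts with a vowel.
"yacht" → starts with 'y' → No match. "delta" → starts with 'd' → No match. "ash" → starts with 'a' → Match.

No match, No match, Match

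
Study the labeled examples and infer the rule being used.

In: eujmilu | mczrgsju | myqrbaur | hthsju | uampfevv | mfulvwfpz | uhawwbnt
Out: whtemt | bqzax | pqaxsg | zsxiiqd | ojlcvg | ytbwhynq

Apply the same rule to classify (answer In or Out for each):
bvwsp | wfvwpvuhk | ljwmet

Out, In, Out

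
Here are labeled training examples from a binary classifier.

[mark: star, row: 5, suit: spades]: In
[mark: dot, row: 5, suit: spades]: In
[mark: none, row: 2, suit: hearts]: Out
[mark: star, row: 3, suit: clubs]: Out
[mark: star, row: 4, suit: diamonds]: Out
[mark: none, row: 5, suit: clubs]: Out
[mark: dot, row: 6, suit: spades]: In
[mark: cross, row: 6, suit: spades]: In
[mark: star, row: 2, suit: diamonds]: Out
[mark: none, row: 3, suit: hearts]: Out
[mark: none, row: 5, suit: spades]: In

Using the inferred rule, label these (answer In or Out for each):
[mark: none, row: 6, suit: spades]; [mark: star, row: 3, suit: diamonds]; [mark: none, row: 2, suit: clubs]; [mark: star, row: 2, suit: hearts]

All 'In' examples share one property — suit is spades — and every 'Out' example lacks it.
[mark: none, row: 6, suit: spades]: In (suit is spades). [mark: star, row: 3, suit: diamonds]: Out (suit is diamonds). [mark: none, row: 2, suit: clubs]: Out (suit is clubs). [mark: star, row: 2, suit: hearts]: Out (suit is hearts).

In, Out, Out, Out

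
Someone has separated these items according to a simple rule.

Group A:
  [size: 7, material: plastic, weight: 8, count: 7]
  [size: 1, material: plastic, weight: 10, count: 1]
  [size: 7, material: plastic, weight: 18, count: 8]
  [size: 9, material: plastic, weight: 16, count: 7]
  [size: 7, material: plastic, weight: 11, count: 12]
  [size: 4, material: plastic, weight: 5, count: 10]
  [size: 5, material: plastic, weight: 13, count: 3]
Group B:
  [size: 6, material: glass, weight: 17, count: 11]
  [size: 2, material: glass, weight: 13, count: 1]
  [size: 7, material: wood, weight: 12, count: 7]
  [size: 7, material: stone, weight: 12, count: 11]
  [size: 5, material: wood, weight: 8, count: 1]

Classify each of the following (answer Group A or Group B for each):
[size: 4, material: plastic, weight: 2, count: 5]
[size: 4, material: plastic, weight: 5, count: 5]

Group A, Group A

The simplest hypothesis consistent with all the labels is: material is plastic.
Group A: [size: 4, material: plastic, weight: 2, count: 5], since material is plastic.
Group A: [size: 4, material: plastic, weight: 5, count: 5], since material is plastic.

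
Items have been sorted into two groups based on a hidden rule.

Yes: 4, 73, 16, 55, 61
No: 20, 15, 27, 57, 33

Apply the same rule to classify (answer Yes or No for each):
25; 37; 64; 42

The simplest hypothesis consistent with all the labels is: ≡ 1 (mod 3).
25 → 25 mod 3 = 1 → Yes.
37 → 37 mod 3 = 1 → Yes.
64 → 64 mod 3 = 1 → Yes.
42 → 42 mod 3 = 0 → No.

Yes, Yes, Yes, No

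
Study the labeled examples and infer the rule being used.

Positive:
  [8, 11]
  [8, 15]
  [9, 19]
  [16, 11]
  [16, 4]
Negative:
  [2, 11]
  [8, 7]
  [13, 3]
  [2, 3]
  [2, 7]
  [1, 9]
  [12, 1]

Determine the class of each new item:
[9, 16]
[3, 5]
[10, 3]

Positive, Negative, Negative

A rule that fits every label: sum ≥ 19 — true of each 'Positive' example, false of each 'Negative' one.
[9, 16] — 9+16 = 25, hence Positive.
[3, 5] — 3+5 = 8, hence Negative.
[10, 3] — 10+3 = 13, hence Negative.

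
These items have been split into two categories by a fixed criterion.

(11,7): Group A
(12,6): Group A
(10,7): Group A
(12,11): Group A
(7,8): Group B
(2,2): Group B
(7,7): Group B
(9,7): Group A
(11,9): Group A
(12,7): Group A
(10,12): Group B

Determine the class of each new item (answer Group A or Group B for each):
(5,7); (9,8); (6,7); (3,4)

Group B, Group A, Group B, Group B

Looking at the examples, the only property every 'Group A' case has and every 'Group B' case lacks is: first > second.
(5,7) — 5 < 7, hence Group B. (9,8) — 9 > 8, hence Group A. (6,7) — 6 < 7, hence Group B. (3,4) — 3 < 4, hence Group B.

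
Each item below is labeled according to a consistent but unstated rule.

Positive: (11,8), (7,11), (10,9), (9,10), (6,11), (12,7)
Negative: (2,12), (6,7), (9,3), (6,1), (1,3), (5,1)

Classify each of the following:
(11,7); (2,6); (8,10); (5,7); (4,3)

Positive, Negative, Positive, Negative, Negative

Rule: sum ≥ 17. This holds for each 'Positive' example and fails for each 'Negative' one.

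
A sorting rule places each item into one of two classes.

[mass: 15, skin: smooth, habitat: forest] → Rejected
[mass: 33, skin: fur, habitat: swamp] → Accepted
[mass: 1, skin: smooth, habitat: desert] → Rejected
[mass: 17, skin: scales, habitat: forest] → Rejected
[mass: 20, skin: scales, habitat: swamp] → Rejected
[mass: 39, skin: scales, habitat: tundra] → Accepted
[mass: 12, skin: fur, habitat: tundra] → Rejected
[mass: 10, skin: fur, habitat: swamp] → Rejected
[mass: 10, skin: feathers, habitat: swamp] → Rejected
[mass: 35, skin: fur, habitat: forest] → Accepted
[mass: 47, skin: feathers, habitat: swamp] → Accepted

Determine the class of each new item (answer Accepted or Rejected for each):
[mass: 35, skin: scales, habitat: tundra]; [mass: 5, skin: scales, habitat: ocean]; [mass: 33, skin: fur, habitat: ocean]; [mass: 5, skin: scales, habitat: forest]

Accepted, Rejected, Accepted, Rejected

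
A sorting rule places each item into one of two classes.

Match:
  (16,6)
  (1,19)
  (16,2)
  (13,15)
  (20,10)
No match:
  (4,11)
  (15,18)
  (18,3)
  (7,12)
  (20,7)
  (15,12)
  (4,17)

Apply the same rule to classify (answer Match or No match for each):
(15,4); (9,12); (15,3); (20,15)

No match, No match, Match, No match

Looking at the examples, the only property every 'Match' case has and every 'No match' case lacks is: sum is even.
No match: (15,4), since 15+4 = 19.
No match: (9,12), since 9+12 = 21.
Match: (15,3), since 15+3 = 18.
No match: (20,15), since 20+15 = 35.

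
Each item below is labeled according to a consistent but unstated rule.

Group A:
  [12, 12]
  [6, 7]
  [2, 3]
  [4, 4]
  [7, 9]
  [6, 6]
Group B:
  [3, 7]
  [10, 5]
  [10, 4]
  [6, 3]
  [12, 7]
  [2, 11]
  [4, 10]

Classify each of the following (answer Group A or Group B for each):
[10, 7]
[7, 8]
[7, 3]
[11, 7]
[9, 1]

Group B, Group A, Group B, Group B, Group B

A rule that fits every label: |first − second| ≤ 2 — true of each 'Group A' example, false of each 'Group B' one.
[10, 7]: Group B (|10−7| = 3). [7, 8]: Group A (|7−8| = 1). [7, 3]: Group B (|7−3| = 4). [11, 7]: Group B (|11−7| = 4). [9, 1]: Group B (|9−1| = 8).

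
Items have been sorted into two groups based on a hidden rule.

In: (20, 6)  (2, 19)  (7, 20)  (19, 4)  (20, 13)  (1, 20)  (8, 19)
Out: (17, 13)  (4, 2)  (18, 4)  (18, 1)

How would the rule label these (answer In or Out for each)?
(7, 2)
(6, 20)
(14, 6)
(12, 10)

Out, In, Out, Out

The classifier is using: max ≥ 19.
(7, 2) → max 7 → Out.
(6, 20) → max 20 → In.
(14, 6) → max 14 → Out.
(12, 10) → max 12 → Out.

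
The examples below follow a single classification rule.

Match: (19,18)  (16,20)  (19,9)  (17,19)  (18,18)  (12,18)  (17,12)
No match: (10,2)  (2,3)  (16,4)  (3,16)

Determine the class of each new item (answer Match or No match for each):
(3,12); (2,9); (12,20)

No match, No match, Match

A rule that fits every label: sum ≥ 28 — true of each 'Match' example, false of each 'No match' one.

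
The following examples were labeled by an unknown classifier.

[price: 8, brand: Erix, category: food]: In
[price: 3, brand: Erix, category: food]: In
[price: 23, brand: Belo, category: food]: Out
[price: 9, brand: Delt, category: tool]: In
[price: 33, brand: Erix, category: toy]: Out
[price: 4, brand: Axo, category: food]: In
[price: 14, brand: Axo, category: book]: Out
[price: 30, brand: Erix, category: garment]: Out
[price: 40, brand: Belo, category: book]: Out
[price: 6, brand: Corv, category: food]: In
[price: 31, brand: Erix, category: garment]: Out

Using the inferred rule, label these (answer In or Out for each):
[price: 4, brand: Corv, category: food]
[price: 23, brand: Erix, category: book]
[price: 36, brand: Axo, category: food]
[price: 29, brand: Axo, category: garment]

All 'In' examples share one property — price ≤ 9 — and every 'Out' example lacks it.
[price: 4, brand: Corv, category: food]: price = 4, passes → In. [price: 23, brand: Erix, category: book]: price = 23, does not pass → Out. [price: 36, brand: Axo, category: food]: price = 36, does not pass → Out. [price: 29, brand: Axo, category: garment]: price = 29, does not pass → Out.

In, Out, Out, Out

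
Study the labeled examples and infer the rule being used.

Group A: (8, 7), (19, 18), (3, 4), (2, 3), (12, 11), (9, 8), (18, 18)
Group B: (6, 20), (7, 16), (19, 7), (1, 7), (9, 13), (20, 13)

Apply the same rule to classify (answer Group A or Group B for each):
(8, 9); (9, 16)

All 'Group A' examples share one property — |first − second| ≤ 1 — and every 'Group B' example lacks it.
(8, 9): |8−9| = 1, satisfies this → Group A. (9, 16): |9−16| = 7, does not pass → Group B.

Group A, Group B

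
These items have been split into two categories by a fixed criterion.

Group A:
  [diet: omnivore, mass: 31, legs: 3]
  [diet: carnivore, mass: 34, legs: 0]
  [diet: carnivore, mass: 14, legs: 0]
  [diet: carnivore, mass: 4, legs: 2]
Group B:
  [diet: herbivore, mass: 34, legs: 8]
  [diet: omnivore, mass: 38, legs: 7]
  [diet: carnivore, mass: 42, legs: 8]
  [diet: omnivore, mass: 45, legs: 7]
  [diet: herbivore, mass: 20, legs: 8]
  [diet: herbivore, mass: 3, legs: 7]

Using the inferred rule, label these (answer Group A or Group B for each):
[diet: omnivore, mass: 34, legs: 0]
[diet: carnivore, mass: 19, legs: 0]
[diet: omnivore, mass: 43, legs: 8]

All 'Group A' examples share one property — legs ≤ 3 — and every 'Group B' example lacks it.
[diet: omnivore, mass: 34, legs: 0]: legs = 0, qualifies → Group A.
[diet: carnivore, mass: 19, legs: 0]: legs = 0, qualifies → Group A.
[diet: omnivore, mass: 43, legs: 8]: legs = 8, does not pass → Group B.

Group A, Group A, Group B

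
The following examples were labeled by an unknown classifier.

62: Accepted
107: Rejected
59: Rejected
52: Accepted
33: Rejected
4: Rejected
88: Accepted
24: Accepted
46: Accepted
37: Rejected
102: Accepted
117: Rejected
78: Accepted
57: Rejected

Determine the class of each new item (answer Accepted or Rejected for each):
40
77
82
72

Accepted, Rejected, Accepted, Accepted

The classifier is using: even AND at least 24.
Accepted: 40, since 40 is even, 40 ≥ 24.
Rejected: 77, since 77 is odd, 77 ≥ 24.
Accepted: 82, since 82 is even, 82 ≥ 24.
Accepted: 72, since 72 is even, 72 ≥ 24.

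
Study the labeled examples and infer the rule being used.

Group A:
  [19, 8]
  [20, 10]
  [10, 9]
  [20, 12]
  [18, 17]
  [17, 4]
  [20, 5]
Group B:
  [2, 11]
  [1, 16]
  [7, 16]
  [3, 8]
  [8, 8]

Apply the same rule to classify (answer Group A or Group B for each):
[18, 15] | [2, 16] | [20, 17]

Group A, Group B, Group A

Every 'Group A' example satisfies: first > second. None of the 'Group B' examples do.
Group A: [18, 15], since 18 > 15. Group B: [2, 16], since 2 < 16. Group A: [20, 17], since 20 > 17.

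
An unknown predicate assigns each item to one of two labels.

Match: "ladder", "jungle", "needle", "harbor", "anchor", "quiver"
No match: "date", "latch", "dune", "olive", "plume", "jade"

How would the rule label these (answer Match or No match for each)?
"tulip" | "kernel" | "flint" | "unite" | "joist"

No match, Match, No match, No match, No match

The pattern is that an item is 'Match' exactly when: length 6.
"tulip": length 5 — lacks this property, so No match. "kernel": length 6 — fits, so Match. "flint": length 5 — lacks this property, so No match. "unite": length 5 — lacks this property, so No match. "joist": length 5 — lacks this property, so No match.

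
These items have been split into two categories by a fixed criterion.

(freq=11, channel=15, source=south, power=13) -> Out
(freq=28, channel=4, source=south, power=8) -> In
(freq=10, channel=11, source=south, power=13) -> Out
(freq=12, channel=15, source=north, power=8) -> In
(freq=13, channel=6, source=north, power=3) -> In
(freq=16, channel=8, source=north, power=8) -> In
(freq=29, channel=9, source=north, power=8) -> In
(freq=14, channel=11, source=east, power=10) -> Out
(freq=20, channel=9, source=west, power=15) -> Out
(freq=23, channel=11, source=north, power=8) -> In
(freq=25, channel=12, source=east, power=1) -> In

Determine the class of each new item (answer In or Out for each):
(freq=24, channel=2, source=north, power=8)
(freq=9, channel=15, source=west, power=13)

The pattern is that an item is 'In' exactly when: power ≤ 8.
(freq=24, channel=2, source=north, power=8): power = 8, qualifies → In.
(freq=9, channel=15, source=west, power=13): power = 13, does not pass → Out.

In, Out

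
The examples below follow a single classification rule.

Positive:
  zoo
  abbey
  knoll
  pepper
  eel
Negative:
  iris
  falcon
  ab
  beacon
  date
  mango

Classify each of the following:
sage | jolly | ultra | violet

The common property of the 'Positive' items is: has a double letter. No 'Negative' item has it.
sage → no doubled letter → Negative.
jolly → 'll' doubled → Positive.
ultra → no doubled letter → Negative.
violet → no doubled letter → Negative.

Negative, Positive, Negative, Negative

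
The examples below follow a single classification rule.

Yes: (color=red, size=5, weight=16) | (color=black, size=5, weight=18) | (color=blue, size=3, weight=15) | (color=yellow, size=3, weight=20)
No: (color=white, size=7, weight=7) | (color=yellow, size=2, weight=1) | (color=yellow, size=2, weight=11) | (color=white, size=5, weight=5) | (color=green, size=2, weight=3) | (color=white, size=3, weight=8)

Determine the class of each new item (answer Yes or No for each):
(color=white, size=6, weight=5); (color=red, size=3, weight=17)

No, Yes

'Yes' ⟺ weight ≥ 15.
(color=white, size=6, weight=5) → weight = 5 → No.
(color=red, size=3, weight=17) → weight = 17 → Yes.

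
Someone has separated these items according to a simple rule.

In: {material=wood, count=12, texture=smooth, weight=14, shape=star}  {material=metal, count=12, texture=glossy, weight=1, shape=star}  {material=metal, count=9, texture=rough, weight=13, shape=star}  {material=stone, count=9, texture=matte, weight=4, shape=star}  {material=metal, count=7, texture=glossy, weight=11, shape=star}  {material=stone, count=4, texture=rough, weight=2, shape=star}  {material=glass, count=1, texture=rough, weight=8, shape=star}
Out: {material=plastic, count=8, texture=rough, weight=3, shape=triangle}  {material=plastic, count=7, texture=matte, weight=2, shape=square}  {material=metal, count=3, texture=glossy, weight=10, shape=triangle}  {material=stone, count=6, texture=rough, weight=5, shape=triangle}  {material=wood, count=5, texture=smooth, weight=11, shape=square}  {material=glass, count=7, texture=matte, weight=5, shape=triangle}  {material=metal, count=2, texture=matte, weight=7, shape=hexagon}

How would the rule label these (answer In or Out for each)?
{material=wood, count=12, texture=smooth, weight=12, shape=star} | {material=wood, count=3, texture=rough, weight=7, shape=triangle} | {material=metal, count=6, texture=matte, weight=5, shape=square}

The pattern is that an item is 'In' exactly when: shape is star.
{material=wood, count=12, texture=smooth, weight=12, shape=star}: shape is star, checks out → In.
{material=wood, count=3, texture=rough, weight=7, shape=triangle}: shape is triangle, does not pass → Out.
{material=metal, count=6, texture=matte, weight=5, shape=square}: shape is square, does not pass → Out.

In, Out, Out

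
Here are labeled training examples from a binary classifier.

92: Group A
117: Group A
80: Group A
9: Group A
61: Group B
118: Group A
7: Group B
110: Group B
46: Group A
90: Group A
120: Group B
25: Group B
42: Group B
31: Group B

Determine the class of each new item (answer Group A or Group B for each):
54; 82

Group A, Group A

The rule appears to be: digit sum ≥ 8.
54: digit sum 5+4 = 9, fits → Group A. 82: digit sum 8+2 = 10, fits → Group A.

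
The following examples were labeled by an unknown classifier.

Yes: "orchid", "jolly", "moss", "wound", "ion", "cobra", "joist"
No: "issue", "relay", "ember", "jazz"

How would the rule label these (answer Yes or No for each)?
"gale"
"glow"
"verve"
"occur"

No, Yes, No, Yes

Every 'Yes' example satisfies: contains 'o'. None of the 'No' examples do.
"gale": no 'o' — fails the rule, so No. "glow": has 'o' — qualifies, so Yes. "verve": no 'o' — fails the rule, so No. "occur": has 'o' — qualifies, so Yes.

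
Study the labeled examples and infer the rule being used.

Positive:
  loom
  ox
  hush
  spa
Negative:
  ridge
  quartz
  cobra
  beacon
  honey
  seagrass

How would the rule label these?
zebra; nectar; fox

Negative, Negative, Positive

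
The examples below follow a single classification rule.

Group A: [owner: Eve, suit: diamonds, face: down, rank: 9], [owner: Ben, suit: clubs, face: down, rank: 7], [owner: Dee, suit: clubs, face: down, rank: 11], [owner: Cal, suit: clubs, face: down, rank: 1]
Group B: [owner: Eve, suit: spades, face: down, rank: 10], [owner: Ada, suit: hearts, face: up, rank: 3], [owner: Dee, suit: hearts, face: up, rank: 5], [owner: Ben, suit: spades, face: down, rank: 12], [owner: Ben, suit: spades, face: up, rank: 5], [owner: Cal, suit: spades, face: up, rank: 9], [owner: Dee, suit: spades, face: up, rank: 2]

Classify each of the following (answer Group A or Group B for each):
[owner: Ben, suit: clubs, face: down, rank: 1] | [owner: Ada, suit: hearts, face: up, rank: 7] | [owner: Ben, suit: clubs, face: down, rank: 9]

One predicate separates the groups cleanly: suit is clubs OR suit is diamonds.
[owner: Ben, suit: clubs, face: down, rank: 1]: Group A (suit is clubs).
[owner: Ada, suit: hearts, face: up, rank: 7]: Group B (suit is hearts).
[owner: Ben, suit: clubs, face: down, rank: 9]: Group A (suit is clubs).

Group A, Group B, Group A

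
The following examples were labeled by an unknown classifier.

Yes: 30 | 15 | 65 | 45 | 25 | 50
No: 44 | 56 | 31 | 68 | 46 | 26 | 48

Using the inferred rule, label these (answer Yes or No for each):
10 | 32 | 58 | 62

Yes, No, No, No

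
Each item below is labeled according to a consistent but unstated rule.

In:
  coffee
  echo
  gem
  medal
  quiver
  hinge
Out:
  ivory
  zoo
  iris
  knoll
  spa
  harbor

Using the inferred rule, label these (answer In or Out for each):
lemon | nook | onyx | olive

All 'In' examples share one property — contains 'e' — and every 'Out' example lacks it.
lemon → has 'e' → In. nook → no 'e' → Out. onyx → no 'e' → Out. olive → has 'e' → In.

In, Out, Out, In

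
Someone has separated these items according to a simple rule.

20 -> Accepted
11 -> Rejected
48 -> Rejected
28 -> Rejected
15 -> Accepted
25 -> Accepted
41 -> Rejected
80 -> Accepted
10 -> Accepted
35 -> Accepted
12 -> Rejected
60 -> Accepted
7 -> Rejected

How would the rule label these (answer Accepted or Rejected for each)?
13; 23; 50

A rule that fits every label: multiple of 5 — true of each 'Accepted' example, false of each 'Rejected' one.
Rejected: 13, since 13 = 5·2 + 3.
Rejected: 23, since 23 = 5·4 + 3.
Accepted: 50, since 50 = 5·10.

Rejected, Rejected, Accepted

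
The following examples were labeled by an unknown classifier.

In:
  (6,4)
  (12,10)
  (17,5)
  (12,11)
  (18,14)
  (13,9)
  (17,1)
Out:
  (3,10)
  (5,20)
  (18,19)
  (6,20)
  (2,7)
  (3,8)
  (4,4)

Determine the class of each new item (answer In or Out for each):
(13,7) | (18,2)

In, In

Every 'In' example satisfies: first > second. None of the 'Out' examples do.
(13,7): 13 > 7, matches → In. (18,2): 18 > 2, matches → In.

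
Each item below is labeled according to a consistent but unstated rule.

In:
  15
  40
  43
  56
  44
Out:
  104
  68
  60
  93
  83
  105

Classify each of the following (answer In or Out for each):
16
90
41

In, Out, In

The simplest hypothesis consistent with all the labels is: at most 56.
16 — 16 ≤ 56, hence In. 90 — 90 > 56, hence Out. 41 — 41 ≤ 56, hence In.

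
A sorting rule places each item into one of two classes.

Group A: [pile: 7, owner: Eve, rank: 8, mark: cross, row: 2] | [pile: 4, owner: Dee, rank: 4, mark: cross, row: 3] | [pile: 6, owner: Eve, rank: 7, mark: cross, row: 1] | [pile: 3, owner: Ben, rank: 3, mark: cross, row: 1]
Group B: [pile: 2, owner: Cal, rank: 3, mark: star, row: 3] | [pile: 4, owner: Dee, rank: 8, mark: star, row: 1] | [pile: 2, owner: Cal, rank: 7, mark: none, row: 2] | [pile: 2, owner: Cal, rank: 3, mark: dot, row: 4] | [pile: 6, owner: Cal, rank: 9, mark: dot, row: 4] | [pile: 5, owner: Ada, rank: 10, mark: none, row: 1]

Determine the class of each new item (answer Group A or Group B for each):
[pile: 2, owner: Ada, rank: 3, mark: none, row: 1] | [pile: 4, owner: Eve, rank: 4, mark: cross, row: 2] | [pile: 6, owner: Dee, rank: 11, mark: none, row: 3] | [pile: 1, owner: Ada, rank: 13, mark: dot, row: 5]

The simplest hypothesis consistent with all the labels is: mark is cross.
Group B: [pile: 2, owner: Ada, rank: 3, mark: none, row: 1], since mark is none.
Group A: [pile: 4, owner: Eve, rank: 4, mark: cross, row: 2], since mark is cross.
Group B: [pile: 6, owner: Dee, rank: 11, mark: none, row: 3], since mark is none.
Group B: [pile: 1, owner: Ada, rank: 13, mark: dot, row: 5], since mark is dot.

Group B, Group A, Group B, Group B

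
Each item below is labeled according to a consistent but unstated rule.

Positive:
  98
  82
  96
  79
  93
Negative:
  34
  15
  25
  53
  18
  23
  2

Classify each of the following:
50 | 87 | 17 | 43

Negative, Positive, Negative, Negative

The rule appears to be: at least 79.
50: 50 < 79 — doesn't qualify, so Negative. 87: 87 ≥ 79 — passes, so Positive. 17: 17 < 79 — doesn't qualify, so Negative. 43: 43 < 79 — doesn't qualify, so Negative.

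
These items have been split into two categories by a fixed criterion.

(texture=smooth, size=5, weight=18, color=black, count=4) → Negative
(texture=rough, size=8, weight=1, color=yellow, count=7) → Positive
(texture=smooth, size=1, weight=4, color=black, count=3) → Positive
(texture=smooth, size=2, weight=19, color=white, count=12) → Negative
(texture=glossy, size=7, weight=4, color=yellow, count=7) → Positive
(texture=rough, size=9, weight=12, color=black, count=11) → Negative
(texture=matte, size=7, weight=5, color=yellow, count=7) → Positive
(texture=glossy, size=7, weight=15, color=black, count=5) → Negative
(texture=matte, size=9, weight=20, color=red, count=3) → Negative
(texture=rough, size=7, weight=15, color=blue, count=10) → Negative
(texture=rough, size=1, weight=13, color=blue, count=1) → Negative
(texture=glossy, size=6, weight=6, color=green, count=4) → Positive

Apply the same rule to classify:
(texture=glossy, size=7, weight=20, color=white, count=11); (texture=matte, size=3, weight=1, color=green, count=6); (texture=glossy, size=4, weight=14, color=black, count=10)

Every 'Positive' example satisfies: weight ≤ 6. None of the 'Negative' examples do.
(texture=glossy, size=7, weight=20, color=white, count=11): Negative (weight = 20). (texture=matte, size=3, weight=1, color=green, count=6): Positive (weight = 1). (texture=glossy, size=4, weight=14, color=black, count=10): Negative (weight = 14).

Negative, Positive, Negative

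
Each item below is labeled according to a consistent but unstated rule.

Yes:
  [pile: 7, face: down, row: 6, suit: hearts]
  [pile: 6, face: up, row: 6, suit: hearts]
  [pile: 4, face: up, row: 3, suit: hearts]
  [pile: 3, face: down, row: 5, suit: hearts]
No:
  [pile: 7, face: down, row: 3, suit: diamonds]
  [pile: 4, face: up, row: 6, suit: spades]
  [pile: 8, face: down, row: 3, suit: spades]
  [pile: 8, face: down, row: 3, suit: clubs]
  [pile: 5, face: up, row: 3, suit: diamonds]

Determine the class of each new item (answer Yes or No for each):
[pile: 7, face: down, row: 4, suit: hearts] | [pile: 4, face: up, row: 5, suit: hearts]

Yes, Yes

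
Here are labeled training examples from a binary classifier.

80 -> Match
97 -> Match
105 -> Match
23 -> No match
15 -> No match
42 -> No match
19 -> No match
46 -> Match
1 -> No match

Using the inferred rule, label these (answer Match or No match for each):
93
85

Match, Match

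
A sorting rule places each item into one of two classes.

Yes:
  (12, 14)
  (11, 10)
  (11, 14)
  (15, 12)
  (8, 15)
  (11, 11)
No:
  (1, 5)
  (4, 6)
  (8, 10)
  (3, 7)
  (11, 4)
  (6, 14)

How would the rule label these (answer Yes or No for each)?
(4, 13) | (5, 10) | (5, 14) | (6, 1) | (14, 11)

Rule: sum ≥ 21. This holds for each 'Yes' example and fails for each 'No' one.

No, No, No, No, Yes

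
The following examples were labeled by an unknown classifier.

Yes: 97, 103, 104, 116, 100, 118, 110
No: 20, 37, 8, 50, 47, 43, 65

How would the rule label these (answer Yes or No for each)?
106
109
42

Yes, Yes, No

All 'Yes' examples share one property — at least 97 — and every 'No' example lacks it.
Yes: 106, since 106 ≥ 97. Yes: 109, since 109 ≥ 97. No: 42, since 42 < 97.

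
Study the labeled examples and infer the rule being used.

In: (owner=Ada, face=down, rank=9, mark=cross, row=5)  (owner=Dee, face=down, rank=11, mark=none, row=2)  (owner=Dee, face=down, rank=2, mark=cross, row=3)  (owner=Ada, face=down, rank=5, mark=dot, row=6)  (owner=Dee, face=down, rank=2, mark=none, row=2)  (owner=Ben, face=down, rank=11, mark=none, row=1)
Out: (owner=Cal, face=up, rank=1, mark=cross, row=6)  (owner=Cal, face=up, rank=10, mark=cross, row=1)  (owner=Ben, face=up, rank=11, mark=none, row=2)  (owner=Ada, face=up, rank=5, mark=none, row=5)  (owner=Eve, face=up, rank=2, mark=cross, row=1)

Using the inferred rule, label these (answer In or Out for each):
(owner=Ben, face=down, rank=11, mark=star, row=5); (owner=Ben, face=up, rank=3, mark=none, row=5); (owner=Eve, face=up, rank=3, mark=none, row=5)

In, Out, Out

A rule that fits every label: face is down — true of each 'In' example, false of each 'Out' one.
(owner=Ben, face=down, rank=11, mark=star, row=5): face is down, satisfies this → In. (owner=Ben, face=up, rank=3, mark=none, row=5): face is up, fails the rule → Out. (owner=Eve, face=up, rank=3, mark=none, row=5): face is up, fails the rule → Out.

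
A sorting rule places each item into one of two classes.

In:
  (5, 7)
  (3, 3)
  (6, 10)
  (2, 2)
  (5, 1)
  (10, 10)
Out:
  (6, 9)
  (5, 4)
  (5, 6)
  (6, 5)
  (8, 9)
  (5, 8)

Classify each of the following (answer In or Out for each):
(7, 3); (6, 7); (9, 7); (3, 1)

The common property of the 'In' items is: sum is even. No 'Out' item has it.

In, Out, In, In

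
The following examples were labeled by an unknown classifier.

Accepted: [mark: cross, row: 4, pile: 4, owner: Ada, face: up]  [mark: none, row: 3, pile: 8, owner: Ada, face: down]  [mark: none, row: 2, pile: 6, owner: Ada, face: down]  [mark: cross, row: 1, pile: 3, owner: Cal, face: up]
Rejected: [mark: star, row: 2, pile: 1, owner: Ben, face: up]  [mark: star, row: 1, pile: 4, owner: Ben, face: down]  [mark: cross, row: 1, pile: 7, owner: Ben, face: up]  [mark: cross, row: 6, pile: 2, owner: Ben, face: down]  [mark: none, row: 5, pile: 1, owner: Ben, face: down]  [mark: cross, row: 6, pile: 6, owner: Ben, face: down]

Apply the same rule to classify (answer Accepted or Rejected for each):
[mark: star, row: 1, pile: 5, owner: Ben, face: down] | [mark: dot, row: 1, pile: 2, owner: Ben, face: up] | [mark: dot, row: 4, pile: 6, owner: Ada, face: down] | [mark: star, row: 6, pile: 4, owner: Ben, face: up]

Rejected, Rejected, Accepted, Rejected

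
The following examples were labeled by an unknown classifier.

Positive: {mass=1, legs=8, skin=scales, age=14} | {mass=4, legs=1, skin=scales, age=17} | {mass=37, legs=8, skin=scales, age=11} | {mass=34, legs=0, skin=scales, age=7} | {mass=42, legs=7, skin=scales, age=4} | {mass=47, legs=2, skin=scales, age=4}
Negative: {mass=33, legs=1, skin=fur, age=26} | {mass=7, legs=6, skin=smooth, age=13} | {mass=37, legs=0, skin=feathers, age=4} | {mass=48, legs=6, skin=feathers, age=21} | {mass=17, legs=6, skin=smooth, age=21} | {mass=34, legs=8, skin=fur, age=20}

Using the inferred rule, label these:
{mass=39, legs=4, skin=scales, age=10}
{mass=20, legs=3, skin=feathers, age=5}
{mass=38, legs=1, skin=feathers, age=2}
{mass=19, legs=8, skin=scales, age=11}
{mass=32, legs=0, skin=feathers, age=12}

Positive, Negative, Negative, Positive, Negative

All 'Positive' examples share one property — skin is scales — and every 'Negative' example lacks it.
{mass=39, legs=4, skin=scales, age=10} — skin is scales, hence Positive.
{mass=20, legs=3, skin=feathers, age=5} — skin is feathers, hence Negative.
{mass=38, legs=1, skin=feathers, age=2} — skin is feathers, hence Negative.
{mass=19, legs=8, skin=scales, age=11} — skin is scales, hence Positive.
{mass=32, legs=0, skin=feathers, age=12} — skin is feathers, hence Negative.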